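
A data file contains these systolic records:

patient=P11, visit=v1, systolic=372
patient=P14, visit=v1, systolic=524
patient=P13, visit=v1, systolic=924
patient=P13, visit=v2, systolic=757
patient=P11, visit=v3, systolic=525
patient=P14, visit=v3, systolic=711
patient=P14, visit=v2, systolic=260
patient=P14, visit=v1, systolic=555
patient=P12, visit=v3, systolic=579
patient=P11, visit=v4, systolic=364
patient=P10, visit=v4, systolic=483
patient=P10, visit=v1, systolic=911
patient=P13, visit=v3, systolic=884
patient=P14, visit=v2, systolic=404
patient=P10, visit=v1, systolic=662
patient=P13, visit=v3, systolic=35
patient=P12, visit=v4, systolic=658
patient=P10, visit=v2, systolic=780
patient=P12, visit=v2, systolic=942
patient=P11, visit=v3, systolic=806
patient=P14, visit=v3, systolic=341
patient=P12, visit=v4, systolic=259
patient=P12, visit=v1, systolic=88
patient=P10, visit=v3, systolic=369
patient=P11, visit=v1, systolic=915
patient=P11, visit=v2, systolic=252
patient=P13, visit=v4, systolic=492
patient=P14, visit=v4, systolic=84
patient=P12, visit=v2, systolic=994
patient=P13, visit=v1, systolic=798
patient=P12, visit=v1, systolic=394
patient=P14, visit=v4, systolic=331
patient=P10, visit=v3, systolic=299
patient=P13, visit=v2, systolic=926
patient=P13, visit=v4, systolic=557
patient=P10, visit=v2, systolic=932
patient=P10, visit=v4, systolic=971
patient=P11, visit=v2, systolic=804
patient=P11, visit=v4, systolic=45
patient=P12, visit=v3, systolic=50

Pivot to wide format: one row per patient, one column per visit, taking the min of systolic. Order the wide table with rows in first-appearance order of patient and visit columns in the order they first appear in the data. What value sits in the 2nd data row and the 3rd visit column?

With rows in first-appearance order of patient, row 2 is patient=P14. visit columns in first-appearance order: v1, v2, v3, v4; column 3 is v3.
Long rows with patient=P14, visit=v3: min(711, 341) = 341.

341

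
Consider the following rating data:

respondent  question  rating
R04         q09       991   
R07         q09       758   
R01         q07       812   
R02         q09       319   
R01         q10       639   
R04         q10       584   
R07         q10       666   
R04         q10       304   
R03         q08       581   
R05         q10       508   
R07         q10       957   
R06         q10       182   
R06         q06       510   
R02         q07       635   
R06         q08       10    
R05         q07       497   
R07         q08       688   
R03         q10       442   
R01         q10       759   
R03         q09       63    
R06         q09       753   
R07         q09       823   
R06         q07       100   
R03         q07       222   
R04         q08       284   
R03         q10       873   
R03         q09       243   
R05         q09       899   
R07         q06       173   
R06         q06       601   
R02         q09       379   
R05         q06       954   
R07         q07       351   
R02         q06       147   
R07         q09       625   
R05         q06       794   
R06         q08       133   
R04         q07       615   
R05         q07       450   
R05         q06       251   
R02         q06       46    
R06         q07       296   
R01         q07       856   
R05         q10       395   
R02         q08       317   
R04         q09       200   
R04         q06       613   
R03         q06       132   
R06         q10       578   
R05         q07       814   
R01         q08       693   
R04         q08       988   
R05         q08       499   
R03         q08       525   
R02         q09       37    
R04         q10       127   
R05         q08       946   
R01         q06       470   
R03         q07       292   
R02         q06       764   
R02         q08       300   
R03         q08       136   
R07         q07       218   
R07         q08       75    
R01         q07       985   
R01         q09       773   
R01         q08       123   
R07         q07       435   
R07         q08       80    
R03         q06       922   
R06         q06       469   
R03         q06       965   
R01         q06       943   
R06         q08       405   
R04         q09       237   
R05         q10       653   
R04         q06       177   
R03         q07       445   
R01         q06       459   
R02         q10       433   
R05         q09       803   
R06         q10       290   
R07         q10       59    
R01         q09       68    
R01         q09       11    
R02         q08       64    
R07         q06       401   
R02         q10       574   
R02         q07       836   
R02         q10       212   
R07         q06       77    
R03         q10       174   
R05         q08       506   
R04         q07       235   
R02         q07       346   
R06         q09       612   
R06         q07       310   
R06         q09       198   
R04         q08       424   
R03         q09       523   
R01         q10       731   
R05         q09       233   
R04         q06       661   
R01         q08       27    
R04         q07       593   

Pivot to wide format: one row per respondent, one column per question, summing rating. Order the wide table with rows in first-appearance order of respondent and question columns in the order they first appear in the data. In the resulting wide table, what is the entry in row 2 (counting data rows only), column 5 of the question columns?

With rows in first-appearance order of respondent, row 2 is respondent=R07. question columns in first-appearance order: q09, q07, q10, q08, q06; column 5 is q06.
Long rows with respondent=R07, question=q06: 173 + 401 + 77 = 651.

651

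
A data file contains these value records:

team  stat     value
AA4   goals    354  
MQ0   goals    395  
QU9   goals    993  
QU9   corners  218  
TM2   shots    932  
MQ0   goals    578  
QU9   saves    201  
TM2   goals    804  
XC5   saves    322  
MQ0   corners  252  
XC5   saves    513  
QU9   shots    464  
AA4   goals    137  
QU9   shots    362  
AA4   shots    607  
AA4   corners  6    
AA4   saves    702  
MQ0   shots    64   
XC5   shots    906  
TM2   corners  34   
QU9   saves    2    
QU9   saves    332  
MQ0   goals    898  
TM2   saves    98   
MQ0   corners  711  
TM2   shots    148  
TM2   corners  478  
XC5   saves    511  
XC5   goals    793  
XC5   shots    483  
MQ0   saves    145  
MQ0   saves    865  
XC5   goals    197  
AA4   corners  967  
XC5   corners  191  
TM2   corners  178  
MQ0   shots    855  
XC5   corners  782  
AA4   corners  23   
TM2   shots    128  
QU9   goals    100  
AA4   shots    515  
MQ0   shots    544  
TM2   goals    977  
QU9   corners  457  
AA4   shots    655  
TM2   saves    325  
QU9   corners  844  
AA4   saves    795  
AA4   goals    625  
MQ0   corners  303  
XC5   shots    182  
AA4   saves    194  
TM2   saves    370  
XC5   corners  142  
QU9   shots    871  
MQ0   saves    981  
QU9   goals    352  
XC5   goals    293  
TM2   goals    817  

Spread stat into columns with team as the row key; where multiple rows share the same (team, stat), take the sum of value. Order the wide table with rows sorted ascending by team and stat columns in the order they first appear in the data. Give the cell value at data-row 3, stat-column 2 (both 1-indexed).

1519

With rows sorted ascending by team, row 3 is team=QU9. stat columns in first-appearance order: goals, corners, shots, saves; column 2 is corners.
Long rows with team=QU9, stat=corners: 218 + 457 + 844 = 1519.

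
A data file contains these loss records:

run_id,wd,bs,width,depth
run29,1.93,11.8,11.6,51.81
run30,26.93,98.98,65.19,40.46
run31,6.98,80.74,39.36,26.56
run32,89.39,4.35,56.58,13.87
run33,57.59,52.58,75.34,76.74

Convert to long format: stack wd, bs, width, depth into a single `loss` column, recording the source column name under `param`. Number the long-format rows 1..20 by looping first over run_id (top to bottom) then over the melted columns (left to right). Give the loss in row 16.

13.87

20 rows total (5 × 4). Row 16: index ⌊(16-1)/4⌋ = 3 into run_id → run32; (16-1) mod 4 = 3 into the melted columns → depth.
So row 16 is (run32, depth, 13.87); loss = 13.87.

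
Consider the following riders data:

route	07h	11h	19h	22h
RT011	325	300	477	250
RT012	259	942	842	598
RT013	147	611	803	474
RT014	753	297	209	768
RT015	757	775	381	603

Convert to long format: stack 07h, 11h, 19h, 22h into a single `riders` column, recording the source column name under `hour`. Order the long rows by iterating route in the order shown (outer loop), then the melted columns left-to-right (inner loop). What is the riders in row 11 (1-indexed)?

20 rows total (5 × 4). Row 11: index ⌊(11-1)/4⌋ = 2 into route → RT013; (11-1) mod 4 = 2 into the melted columns → 19h.
So row 11 is (RT013, 19h, 803); riders = 803.

803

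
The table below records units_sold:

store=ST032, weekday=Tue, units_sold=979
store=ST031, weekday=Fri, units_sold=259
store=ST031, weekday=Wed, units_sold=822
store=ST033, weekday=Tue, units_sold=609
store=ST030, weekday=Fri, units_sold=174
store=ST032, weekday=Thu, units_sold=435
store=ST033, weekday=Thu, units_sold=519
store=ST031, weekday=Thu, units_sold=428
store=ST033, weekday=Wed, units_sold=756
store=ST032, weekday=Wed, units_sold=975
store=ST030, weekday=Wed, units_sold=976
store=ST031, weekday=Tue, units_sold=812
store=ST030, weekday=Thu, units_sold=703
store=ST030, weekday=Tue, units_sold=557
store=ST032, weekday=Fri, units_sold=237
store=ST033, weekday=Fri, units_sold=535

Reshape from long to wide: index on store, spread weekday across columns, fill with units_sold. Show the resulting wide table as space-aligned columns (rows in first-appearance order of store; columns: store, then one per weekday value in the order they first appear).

store  Tue  Fri  Wed  Thu
ST032  979  237  975  435
ST031  812  259  822  428
ST033  609  535  756  519
ST030  557  174  976  703

Columns: store plus the 4 distinct weekday values (Tue, Fri, Wed, Thu).
For example, row ST032 column Tue takes units_sold=979 from the long row (ST032, Tue).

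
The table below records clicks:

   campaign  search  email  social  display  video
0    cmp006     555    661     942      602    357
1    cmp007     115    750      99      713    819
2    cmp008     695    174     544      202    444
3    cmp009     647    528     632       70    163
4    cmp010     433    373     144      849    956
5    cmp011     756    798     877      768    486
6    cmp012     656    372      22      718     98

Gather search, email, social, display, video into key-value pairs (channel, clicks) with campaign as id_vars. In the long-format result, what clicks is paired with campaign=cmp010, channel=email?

Unpivoting turns each (campaign, wide-column) pair into one long row.
The wide cell at row cmp010, column email holds 373, so the long row (cmp010, email) has clicks=373.

373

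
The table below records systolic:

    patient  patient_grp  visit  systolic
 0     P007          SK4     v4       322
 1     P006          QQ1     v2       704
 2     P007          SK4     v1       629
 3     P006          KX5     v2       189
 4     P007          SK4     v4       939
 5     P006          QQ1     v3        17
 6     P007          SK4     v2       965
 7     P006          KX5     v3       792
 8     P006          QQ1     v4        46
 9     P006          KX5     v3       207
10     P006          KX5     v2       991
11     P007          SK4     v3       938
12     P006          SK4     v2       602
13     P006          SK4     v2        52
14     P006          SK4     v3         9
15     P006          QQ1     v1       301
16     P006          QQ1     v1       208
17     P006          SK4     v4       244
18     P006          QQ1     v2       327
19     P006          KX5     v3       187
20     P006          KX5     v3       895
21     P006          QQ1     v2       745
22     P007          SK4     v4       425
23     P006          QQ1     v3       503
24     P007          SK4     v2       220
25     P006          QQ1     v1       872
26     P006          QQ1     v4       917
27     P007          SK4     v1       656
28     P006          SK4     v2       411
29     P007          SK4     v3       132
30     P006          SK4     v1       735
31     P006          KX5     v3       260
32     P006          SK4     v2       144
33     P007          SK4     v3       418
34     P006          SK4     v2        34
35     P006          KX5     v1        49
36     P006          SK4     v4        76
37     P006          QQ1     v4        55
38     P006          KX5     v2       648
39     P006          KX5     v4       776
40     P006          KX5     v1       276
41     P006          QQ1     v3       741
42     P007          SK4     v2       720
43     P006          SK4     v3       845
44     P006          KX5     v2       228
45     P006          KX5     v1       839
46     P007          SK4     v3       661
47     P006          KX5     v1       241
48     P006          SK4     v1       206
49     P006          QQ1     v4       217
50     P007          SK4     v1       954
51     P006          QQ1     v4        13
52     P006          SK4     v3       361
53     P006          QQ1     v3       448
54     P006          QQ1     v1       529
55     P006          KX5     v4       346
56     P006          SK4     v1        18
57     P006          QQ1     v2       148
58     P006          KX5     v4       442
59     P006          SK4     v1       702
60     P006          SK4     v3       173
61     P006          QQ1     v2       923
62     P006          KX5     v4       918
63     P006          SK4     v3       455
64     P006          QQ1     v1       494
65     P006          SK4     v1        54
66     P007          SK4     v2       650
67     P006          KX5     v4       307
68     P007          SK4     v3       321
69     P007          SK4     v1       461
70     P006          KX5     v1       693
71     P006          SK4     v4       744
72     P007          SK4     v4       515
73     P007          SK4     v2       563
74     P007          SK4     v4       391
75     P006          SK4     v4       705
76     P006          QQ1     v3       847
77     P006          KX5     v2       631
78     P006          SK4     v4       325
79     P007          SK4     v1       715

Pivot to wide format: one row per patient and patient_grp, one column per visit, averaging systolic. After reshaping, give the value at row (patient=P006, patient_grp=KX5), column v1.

Rows with patient=P006, patient_grp=KX5 and visit=v1: systolic values are 49, 276, 839, 241, 693.
(49 + 276 + 839 + 241 + 693) / 5 = 419.60.

419.60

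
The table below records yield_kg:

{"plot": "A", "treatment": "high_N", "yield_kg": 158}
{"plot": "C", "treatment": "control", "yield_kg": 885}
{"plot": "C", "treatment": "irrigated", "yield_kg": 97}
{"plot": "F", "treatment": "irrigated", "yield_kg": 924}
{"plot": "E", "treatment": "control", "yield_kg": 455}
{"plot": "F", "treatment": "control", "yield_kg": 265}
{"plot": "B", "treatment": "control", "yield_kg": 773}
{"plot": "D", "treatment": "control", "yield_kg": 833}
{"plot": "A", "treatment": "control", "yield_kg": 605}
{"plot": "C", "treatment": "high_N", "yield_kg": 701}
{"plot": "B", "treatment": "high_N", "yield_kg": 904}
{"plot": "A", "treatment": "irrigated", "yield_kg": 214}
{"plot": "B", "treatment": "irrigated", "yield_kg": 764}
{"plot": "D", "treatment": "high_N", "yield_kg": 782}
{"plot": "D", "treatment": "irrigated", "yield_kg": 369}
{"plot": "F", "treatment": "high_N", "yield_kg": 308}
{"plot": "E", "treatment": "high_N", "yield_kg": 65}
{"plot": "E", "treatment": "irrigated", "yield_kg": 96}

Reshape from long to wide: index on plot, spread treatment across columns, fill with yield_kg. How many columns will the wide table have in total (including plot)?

4

1 column for plot plus 3 distinct treatment values → 4 columns.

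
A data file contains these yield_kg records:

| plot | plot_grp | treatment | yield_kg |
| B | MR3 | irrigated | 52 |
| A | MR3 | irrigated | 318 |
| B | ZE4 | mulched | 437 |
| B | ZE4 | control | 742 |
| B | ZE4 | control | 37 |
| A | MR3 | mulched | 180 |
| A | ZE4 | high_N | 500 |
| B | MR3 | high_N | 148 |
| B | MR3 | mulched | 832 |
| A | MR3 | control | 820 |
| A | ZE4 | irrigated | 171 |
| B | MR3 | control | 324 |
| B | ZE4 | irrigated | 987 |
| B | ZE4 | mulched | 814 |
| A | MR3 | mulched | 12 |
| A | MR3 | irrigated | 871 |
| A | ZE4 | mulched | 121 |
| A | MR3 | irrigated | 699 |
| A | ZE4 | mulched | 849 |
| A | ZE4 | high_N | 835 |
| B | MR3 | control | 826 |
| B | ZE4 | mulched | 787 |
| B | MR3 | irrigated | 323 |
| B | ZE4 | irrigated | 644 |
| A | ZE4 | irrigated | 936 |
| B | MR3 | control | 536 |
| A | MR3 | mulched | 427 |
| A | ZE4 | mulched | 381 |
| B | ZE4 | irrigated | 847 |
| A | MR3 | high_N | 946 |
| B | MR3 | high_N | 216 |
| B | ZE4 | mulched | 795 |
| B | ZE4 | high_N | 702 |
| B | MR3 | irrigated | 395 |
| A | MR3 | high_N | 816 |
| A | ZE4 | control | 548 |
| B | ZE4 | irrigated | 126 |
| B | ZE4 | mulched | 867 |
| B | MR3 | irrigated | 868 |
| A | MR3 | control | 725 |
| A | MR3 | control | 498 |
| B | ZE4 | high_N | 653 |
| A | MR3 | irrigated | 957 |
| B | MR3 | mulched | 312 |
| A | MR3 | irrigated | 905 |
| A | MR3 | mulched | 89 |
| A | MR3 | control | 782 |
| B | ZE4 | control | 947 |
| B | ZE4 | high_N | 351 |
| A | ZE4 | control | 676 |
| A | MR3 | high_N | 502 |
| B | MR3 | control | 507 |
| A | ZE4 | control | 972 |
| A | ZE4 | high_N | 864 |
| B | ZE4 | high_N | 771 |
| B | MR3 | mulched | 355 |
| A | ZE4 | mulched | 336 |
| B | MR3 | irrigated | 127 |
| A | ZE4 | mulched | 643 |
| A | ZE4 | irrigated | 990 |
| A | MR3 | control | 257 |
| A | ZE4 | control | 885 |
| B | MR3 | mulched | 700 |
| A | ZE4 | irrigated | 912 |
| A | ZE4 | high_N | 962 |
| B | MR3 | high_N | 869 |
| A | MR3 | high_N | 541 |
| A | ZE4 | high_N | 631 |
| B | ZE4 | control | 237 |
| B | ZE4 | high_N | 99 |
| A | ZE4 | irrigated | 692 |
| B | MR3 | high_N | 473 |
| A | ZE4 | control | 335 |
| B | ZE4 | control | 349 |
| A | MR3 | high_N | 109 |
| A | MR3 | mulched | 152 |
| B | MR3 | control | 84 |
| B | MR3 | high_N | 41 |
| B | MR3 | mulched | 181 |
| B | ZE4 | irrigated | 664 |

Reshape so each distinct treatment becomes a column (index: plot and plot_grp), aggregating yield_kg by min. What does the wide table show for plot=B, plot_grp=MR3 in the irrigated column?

Rows with plot=B, plot_grp=MR3 and treatment=irrigated: yield_kg values are 52, 323, 395, 868, 127.
min(52, 323, 395, 868, 127) = 52.

52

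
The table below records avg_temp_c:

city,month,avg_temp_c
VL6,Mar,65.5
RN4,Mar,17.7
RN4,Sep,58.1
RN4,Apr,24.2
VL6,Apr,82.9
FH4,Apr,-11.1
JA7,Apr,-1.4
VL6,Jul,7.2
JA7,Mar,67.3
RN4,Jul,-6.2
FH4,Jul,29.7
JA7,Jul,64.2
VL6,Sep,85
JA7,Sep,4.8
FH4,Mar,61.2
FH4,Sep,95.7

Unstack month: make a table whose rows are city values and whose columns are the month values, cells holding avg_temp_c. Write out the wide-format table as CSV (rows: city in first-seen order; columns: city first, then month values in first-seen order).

city,Mar,Sep,Apr,Jul
VL6,65.5,85,82.9,7.2
RN4,17.7,58.1,24.2,-6.2
FH4,61.2,95.7,-11.1,29.7
JA7,67.3,4.8,-1.4,64.2

Columns: city plus the 4 distinct month values (Mar, Sep, Apr, Jul).
For example, row VL6 column Mar takes avg_temp_c=65.5 from the long row (VL6, Mar).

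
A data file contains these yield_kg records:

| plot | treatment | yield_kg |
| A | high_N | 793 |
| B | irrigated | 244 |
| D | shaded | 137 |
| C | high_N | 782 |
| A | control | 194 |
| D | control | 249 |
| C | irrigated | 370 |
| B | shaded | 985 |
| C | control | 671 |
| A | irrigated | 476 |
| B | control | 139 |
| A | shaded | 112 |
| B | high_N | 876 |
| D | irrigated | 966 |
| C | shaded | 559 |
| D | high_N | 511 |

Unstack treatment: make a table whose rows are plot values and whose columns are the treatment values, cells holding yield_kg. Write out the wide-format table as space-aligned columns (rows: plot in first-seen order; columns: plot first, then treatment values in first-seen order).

Columns: plot plus the 4 distinct treatment values (high_N, irrigated, shaded, control).
For example, row A column high_N takes yield_kg=793 from the long row (A, high_N).

plot  high_N  irrigated  shaded  control
A     793     476        112     194    
B     876     244        985     139    
D     511     966        137     249    
C     782     370        559     671    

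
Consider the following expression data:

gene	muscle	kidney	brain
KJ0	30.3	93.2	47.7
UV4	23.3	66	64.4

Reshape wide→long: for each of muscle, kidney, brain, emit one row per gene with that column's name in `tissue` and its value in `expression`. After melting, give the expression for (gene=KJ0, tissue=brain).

Unpivoting turns each (gene, wide-column) pair into one long row.
The wide cell at row KJ0, column brain holds 47.7, so the long row (KJ0, brain) has expression=47.7.

47.7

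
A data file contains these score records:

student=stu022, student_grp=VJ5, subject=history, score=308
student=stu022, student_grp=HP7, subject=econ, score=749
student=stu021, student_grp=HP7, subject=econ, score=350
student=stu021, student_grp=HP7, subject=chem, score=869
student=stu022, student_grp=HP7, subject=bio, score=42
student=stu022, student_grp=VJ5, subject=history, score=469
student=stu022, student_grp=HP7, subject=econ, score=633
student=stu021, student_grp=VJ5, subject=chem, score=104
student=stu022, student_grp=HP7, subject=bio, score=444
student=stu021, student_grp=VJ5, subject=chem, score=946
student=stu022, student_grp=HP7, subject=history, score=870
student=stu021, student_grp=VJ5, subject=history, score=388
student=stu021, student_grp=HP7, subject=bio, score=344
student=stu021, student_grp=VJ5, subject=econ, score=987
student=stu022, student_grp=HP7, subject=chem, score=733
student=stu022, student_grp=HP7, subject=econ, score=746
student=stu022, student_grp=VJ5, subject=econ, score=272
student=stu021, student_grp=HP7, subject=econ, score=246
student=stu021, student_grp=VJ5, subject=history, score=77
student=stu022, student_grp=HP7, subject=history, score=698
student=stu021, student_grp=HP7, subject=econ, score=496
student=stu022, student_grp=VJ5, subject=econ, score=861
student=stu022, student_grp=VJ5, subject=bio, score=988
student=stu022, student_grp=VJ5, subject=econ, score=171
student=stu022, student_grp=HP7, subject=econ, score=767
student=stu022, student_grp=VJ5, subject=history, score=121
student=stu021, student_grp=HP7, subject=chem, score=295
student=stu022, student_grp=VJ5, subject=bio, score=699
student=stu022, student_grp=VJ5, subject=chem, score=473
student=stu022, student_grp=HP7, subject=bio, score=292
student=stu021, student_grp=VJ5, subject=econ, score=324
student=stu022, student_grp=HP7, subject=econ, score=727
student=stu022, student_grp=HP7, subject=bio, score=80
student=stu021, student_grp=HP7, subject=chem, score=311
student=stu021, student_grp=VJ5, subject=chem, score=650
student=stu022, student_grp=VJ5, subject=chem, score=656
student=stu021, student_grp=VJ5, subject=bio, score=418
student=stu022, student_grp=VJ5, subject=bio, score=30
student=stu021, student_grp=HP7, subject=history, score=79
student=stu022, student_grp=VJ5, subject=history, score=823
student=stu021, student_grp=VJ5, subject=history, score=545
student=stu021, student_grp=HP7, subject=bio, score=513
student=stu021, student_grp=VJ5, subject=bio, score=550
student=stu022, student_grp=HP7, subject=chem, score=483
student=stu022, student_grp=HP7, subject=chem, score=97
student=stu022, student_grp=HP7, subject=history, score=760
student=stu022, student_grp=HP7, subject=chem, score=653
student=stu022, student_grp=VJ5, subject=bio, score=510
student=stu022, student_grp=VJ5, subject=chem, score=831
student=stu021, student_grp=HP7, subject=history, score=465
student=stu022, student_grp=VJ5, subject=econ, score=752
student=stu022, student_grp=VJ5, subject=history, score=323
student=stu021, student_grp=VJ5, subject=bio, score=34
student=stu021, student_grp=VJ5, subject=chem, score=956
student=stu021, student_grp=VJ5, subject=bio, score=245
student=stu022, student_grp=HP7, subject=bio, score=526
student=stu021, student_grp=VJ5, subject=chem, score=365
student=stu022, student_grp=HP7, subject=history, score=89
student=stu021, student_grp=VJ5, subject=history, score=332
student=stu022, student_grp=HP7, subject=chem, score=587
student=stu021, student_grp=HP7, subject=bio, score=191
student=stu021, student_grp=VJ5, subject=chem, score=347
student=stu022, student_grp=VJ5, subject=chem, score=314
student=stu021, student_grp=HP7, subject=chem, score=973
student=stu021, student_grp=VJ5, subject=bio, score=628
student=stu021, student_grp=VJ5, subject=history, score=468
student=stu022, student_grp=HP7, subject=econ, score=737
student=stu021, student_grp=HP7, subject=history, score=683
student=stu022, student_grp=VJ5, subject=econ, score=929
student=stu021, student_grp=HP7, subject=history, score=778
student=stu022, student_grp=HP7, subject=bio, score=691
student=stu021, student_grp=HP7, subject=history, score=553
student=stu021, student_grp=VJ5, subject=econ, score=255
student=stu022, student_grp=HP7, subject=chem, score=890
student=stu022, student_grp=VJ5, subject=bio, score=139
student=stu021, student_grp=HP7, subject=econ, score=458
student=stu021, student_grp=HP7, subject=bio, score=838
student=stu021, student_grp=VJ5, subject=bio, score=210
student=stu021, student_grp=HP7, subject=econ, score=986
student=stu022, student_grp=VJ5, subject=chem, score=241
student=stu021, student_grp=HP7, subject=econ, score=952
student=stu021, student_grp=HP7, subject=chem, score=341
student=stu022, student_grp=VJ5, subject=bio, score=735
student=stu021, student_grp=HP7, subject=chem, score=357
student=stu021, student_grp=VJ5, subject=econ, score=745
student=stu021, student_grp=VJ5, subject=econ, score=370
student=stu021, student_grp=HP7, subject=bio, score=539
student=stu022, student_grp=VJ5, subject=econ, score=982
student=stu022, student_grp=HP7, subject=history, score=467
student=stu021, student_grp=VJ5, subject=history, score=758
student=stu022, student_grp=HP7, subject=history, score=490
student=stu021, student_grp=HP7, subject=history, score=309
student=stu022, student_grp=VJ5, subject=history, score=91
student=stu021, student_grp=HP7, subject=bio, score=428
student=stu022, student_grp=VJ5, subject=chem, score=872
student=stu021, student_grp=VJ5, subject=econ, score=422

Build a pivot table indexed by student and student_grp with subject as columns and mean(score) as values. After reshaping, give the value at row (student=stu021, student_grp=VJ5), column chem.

Rows with student=stu021, student_grp=VJ5 and subject=chem: score values are 104, 946, 650, 956, 365, 347.
(104 + 946 + 650 + 956 + 365 + 347) / 6 = 561.33.

561.33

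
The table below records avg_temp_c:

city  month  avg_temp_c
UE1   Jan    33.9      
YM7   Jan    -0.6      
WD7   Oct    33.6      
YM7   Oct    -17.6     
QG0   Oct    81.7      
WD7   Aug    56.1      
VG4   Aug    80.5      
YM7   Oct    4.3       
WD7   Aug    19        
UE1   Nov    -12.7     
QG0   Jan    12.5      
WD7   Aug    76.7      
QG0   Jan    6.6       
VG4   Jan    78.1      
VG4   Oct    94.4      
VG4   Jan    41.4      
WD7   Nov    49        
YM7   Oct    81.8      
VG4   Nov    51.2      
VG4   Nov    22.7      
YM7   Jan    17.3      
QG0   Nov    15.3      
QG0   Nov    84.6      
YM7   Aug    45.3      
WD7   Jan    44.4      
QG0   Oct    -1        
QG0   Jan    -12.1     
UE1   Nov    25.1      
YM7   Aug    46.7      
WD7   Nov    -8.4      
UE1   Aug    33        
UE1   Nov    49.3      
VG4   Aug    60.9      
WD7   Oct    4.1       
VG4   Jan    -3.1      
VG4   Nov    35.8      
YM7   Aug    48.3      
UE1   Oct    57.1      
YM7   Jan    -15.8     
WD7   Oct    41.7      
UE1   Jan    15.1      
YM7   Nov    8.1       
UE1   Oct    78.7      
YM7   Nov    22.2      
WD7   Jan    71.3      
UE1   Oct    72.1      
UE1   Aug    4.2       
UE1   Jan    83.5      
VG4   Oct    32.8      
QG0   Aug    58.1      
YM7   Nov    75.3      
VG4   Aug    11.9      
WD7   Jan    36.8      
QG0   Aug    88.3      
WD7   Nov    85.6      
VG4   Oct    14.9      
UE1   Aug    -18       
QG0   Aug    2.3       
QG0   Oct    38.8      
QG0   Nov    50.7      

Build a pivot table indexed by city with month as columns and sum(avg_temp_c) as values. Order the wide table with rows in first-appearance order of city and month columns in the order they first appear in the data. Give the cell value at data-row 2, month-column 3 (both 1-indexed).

140.3

With rows in first-appearance order of city, row 2 is city=YM7. month columns in first-appearance order: Jan, Oct, Aug, Nov; column 3 is Aug.
Long rows with city=YM7, month=Aug: 45.3 + 46.7 + 48.3 = 140.3.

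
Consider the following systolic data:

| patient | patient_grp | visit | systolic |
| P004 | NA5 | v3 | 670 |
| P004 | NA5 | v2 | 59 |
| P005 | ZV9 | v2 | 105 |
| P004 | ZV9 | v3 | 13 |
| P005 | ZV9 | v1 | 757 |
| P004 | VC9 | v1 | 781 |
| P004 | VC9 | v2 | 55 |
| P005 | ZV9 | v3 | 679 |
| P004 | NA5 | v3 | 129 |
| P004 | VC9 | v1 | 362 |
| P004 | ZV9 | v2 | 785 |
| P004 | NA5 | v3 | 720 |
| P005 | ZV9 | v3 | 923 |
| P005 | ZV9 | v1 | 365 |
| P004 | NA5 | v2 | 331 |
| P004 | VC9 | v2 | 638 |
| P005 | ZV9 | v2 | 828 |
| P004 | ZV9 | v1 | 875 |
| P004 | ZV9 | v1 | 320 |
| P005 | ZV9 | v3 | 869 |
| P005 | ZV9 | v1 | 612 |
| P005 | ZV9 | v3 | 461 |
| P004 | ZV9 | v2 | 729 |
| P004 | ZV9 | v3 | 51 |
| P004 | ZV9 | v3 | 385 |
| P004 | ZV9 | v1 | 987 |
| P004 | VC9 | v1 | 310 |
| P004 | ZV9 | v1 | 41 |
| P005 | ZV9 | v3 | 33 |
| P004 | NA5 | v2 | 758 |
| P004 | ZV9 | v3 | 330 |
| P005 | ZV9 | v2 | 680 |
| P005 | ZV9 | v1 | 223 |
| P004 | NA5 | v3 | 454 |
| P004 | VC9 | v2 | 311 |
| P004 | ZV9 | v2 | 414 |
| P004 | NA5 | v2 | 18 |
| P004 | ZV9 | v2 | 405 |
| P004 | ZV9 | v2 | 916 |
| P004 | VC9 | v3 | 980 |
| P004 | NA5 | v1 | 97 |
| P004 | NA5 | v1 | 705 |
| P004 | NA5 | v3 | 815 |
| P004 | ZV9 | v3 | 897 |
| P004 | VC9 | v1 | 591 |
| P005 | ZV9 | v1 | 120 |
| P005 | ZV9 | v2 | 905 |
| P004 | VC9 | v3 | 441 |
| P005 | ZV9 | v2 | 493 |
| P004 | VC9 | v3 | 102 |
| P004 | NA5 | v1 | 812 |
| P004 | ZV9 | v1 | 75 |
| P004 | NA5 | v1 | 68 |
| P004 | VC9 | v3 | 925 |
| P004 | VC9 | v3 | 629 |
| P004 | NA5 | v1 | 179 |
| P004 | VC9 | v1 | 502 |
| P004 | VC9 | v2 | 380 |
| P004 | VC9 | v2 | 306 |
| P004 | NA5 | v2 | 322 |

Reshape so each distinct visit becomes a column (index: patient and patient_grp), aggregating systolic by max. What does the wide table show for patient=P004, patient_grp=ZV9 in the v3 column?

897

Rows with patient=P004, patient_grp=ZV9 and visit=v3: systolic values are 13, 51, 385, 330, 897.
max(13, 51, 385, 330, 897) = 897.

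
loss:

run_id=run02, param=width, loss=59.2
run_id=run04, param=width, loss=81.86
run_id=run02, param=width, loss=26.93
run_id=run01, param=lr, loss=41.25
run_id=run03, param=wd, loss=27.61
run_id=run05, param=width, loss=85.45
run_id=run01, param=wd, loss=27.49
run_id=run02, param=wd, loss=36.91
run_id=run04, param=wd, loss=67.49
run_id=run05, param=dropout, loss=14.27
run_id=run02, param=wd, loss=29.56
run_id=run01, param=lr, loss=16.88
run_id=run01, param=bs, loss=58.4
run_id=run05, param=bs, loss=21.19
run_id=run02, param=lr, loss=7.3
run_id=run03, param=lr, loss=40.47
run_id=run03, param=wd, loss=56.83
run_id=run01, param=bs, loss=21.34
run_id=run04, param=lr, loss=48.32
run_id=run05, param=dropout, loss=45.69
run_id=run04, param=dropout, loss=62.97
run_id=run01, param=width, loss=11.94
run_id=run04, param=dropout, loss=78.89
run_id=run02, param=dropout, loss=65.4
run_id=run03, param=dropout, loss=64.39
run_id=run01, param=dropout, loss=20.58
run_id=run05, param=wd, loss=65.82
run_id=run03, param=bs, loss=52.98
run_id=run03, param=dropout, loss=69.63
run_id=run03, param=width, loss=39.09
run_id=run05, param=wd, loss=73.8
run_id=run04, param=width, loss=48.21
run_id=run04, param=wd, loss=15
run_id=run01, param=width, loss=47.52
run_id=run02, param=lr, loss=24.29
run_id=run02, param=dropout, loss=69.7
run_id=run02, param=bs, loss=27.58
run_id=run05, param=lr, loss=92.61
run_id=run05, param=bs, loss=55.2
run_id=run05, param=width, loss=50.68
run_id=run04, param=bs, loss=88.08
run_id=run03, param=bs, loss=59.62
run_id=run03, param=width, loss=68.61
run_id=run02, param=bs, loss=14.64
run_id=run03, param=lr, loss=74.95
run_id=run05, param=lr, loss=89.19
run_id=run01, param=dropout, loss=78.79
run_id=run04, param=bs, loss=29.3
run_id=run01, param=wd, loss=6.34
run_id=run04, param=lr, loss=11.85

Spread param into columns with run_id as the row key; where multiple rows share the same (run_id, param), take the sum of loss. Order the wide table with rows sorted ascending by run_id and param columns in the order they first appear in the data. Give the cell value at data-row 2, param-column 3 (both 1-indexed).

66.47

With rows sorted ascending by run_id, row 2 is run_id=run02. param columns in first-appearance order: width, lr, wd, dropout, bs; column 3 is wd.
Long rows with run_id=run02, param=wd: 36.91 + 29.56 = 66.47.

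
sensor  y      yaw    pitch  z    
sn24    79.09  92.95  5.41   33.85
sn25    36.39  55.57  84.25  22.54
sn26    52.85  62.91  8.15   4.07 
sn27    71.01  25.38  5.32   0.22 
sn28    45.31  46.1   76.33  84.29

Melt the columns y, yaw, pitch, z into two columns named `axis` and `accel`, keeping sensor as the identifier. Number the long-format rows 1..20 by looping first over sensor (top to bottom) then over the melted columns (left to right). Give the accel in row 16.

0.22

20 rows total (5 × 4). Row 16: index ⌊(16-1)/4⌋ = 3 into sensor → sn27; (16-1) mod 4 = 3 into the melted columns → z.
So row 16 is (sn27, z, 0.22); accel = 0.22.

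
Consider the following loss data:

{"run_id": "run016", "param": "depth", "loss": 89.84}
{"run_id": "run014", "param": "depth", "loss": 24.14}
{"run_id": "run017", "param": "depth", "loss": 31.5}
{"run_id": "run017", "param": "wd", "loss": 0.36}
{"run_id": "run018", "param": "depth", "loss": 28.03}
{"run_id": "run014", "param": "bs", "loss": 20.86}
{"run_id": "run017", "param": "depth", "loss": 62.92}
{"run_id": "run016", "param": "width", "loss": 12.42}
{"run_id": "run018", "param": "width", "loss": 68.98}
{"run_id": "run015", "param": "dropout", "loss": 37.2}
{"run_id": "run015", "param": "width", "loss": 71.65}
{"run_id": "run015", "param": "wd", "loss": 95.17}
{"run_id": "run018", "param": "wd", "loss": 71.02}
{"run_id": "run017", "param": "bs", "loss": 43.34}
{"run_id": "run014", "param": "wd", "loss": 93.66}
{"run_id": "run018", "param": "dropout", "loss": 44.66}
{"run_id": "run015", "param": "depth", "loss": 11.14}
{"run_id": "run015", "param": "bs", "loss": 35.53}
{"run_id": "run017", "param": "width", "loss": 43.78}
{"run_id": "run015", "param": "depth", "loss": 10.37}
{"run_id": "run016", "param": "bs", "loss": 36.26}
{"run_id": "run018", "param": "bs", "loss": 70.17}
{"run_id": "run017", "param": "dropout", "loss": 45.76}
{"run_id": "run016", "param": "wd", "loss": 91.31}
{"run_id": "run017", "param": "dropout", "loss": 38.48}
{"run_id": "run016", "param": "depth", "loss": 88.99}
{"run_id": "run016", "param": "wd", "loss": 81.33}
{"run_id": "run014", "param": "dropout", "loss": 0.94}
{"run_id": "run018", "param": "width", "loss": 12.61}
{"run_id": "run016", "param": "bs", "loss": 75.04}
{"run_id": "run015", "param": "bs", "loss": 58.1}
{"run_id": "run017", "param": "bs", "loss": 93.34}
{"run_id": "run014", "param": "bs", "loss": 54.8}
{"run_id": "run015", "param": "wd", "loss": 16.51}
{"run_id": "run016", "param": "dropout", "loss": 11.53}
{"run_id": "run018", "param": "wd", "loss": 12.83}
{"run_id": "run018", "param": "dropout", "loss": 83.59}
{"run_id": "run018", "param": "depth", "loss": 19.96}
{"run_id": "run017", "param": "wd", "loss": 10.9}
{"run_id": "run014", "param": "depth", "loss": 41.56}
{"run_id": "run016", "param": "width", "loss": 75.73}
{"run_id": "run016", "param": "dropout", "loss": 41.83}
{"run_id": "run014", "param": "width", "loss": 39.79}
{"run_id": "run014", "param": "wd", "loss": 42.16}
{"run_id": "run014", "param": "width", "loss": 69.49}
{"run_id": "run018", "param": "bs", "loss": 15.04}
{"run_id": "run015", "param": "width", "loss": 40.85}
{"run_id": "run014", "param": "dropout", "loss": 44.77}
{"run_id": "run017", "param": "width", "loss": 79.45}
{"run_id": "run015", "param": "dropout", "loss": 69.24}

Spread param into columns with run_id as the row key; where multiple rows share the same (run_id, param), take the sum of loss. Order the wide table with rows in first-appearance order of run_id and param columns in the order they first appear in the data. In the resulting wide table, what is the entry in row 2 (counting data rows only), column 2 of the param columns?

With rows in first-appearance order of run_id, row 2 is run_id=run014. param columns in first-appearance order: depth, wd, bs, width, dropout; column 2 is wd.
Long rows with run_id=run014, param=wd: 93.66 + 42.16 = 135.82.

135.82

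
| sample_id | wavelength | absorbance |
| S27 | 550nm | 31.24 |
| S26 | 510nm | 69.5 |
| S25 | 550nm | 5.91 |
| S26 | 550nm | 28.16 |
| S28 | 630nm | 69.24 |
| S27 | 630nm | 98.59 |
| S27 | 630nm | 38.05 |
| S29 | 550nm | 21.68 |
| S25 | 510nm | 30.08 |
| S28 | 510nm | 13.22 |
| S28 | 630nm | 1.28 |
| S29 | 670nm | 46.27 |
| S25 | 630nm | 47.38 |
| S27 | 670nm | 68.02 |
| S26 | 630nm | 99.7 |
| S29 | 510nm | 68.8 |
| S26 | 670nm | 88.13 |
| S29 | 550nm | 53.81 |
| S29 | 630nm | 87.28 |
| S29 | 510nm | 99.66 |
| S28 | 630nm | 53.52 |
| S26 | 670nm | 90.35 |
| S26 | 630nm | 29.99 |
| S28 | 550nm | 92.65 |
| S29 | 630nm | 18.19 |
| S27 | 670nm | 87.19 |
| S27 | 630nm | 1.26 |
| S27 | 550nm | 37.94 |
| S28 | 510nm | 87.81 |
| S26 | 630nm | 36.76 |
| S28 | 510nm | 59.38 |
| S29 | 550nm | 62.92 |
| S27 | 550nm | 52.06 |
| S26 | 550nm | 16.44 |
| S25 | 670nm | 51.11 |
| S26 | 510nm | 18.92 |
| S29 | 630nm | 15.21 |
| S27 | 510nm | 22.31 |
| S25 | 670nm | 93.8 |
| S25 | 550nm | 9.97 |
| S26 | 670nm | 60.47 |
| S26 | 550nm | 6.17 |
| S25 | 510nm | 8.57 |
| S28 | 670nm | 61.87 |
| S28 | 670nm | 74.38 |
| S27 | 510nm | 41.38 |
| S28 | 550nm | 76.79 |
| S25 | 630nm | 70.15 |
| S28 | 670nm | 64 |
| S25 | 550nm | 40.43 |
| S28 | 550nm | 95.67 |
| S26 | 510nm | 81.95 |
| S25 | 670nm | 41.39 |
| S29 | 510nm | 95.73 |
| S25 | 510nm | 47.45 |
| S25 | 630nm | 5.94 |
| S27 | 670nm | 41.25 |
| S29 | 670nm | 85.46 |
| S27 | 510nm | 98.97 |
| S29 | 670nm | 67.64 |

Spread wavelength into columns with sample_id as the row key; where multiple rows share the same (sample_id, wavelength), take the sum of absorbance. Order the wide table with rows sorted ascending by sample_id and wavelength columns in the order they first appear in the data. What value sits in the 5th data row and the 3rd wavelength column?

With rows sorted ascending by sample_id, row 5 is sample_id=S29. wavelength columns in first-appearance order: 550nm, 510nm, 630nm, 670nm; column 3 is 630nm.
Long rows with sample_id=S29, wavelength=630nm: 87.28 + 18.19 + 15.21 = 120.68.

120.68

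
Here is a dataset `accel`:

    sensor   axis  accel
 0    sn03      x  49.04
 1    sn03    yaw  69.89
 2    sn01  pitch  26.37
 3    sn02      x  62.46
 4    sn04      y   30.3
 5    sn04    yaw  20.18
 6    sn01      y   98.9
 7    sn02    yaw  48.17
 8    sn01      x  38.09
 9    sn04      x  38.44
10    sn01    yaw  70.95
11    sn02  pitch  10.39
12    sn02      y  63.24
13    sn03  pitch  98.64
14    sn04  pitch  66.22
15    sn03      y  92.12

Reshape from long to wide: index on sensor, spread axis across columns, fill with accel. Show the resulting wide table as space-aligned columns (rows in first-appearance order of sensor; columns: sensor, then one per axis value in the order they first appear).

sensor  x      yaw    pitch  y    
sn03    49.04  69.89  98.64  92.12
sn01    38.09  70.95  26.37  98.9 
sn02    62.46  48.17  10.39  63.24
sn04    38.44  20.18  66.22  30.3 

Columns: sensor plus the 4 distinct axis values (x, yaw, pitch, y).
For example, row sn03 column x takes accel=49.04 from the long row (sn03, x).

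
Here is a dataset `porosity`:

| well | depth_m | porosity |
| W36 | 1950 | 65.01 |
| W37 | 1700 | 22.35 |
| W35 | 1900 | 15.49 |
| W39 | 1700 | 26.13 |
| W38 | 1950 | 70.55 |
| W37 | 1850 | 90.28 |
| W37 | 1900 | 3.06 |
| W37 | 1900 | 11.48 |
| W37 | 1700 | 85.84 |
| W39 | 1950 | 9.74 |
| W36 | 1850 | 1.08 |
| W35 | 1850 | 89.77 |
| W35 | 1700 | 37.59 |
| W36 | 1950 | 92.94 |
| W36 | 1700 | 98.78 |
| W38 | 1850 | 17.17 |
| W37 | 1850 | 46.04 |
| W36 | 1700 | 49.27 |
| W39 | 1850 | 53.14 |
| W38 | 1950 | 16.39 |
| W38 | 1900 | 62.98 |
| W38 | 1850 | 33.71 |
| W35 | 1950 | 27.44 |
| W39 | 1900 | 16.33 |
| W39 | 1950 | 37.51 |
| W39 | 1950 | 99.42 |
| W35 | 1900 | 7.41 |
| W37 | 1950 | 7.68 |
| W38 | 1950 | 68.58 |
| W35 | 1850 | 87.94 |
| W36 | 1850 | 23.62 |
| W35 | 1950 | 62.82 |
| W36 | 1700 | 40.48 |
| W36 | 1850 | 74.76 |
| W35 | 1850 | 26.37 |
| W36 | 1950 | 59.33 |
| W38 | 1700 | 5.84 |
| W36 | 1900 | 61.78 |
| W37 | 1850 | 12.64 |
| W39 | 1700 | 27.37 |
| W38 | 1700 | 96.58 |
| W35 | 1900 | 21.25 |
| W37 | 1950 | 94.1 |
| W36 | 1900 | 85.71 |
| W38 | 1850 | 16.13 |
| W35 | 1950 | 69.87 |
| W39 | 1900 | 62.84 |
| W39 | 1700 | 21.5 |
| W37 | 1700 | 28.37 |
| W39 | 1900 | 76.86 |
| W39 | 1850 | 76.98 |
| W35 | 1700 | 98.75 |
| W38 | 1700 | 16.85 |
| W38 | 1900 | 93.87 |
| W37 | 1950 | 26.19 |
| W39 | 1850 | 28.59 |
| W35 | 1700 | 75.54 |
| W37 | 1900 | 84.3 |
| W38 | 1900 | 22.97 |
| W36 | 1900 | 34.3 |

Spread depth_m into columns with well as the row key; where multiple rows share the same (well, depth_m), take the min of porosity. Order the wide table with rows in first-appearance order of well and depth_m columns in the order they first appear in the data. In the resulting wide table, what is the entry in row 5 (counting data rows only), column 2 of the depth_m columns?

With rows in first-appearance order of well, row 5 is well=W38. depth_m columns in first-appearance order: 1950, 1700, 1900, 1850; column 2 is 1700.
Long rows with well=W38, depth_m=1700: min(5.84, 96.58, 16.85) = 5.84.

5.84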